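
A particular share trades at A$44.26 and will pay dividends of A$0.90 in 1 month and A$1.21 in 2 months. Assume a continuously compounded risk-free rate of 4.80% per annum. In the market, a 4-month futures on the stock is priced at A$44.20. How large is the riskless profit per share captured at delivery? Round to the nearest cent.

PV(dividends) I = 0.90·e^(−0.0480·1/12) + 1.21·e^(−0.0480·2/12) = 2.0968
Fair futures F* = (S − I)·e^(rT) = (44.26 − 2.0968)·e^0.016000 = 42.1632 × 1.016129 = 42.8433
Market A$44.20 > fair 42.8433: forward overpriced → cash-and-carry (borrow at r, buy the stock and collect the dividends, short the forward).
Profit at T = |F_mkt − F*| = |44.20 − 42.8433| = A$1.36 per share

A$1.36 per share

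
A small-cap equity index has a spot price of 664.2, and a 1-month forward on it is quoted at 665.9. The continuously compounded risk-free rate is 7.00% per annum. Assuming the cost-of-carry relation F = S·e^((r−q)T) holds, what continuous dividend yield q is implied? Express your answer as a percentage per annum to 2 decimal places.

From F = S·e^((r−q)T): (r − q) = ln(F/S)/T
ln(665.9/664.2) = ln(1.002559) = 0.002556
(r − q) = 0.002556 / (1/12) = 0.030672
q = r − ln(F/S)/T = 0.0700 − 0.030672 = 0.039328
q = 3.93%

3.93%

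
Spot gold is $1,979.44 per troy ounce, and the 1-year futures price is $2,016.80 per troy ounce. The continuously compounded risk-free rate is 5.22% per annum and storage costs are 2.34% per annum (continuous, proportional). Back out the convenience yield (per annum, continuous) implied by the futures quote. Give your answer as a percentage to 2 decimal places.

F = S·e^((r+u−y)T) ⇒ (r+u−y) = ln(F/S)/T
ln(2016.80/1979.44) = 0.018698; /T ⇒ 0.018698
y = r + u − ln(F/S)/T = 0.0522 + 0.0234 − 0.018698 = 0.056902
y = 5.69%

5.69%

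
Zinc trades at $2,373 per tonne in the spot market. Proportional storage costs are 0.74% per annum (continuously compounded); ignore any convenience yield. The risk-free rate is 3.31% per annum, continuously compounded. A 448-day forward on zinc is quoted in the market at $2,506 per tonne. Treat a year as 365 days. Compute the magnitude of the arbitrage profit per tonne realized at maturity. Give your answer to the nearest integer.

$12 per tonne

Fair forward: F* = S·e^(carry·T), with carry = (r + u) = 0.0331 + 0.0074 = 0.0405
F* = 2373 · e^(0.0405 × 448/365) = 2373 · e^0.049710 = 2373 × 1.050966 = $2493.9423
Market $2506 > fair $2493.9423: forward overpriced → cash-and-carry (buy spot, short the forward).
At maturity, profit = |F_mkt − F*| = |2506 − 2493.9423| = $12 per tonne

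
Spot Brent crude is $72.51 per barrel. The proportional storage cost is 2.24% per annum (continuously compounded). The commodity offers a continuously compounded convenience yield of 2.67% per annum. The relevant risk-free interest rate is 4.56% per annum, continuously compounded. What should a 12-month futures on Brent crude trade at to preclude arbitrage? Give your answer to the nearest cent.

$75.57 per barrel

Net carry = r + u − y = 0.0456 + 0.0224 − 0.0267 = 0.0413
F = S·e^((r+u−y)T) = 72.51 · e^(0.0413 × 12/12) = 72.51 · e^0.041300
= 72.51 × 1.042165 = $75.57 per barrel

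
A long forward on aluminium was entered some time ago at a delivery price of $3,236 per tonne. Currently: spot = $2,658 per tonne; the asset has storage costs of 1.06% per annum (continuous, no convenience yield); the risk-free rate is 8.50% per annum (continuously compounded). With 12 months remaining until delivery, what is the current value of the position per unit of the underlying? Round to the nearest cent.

Current fair forward for the remaining 12 months: F = S·e^((r + u)·T), (r + u) = 0.0850 + 0.0106 = 0.0956
F = 2658 · e^(0.0956 × 12/12) = 2658 × 1.10031885 = 2924.6475
Value of long forward = (F − K)·e^(−rT) = (2924.6475 − 3236) · e^(−0.0850·12/12)
= -311.3525 × 0.91851228 = -285.98

-$285.98 per tonne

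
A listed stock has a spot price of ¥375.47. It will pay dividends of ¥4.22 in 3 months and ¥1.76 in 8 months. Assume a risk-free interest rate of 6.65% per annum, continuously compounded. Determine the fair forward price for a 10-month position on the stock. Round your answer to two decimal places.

PV(dividends) I = 4.22·e^(−0.0665·3/12) + 1.76·e^(−0.0665·8/12)
I = 4.1504 + 1.6837 = 5.8341
F = (S − I)·e^(rT) = (375.47 − 5.8341) · e^(0.0665·10/12)
= 369.6359 · e^0.055417 = 369.6359 × 1.056981 = ¥390.70

¥390.70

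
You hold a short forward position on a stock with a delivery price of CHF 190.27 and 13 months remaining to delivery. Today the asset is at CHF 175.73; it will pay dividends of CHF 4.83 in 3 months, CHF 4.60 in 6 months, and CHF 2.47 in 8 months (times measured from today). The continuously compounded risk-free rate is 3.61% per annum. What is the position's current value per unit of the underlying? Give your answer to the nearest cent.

CHF 18.96

PV(remaining dividends) I = 4.83·e^(−0.0361·3/12) + 4.60·e^(−0.0361·6/12) + 2.47·e^(−0.0361·8/12) = 11.7156
Current forward F = (S − I)·e^(rT) = (175.73 − 11.7156)·e^(0.0361·13/12) = 164.0144 × 1.039883 = 170.5558
Value (long) = (F − K)·e^(−rT) = (170.5558 − 190.27) × 0.961647 = -18.9581
Short position value = −(long value) = CHF 18.96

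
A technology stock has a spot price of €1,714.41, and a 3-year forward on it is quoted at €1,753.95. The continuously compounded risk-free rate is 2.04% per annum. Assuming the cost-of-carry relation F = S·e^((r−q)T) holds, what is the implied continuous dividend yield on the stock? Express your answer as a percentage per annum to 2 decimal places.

1.28%

From F = S·e^((r−q)T): (r − q) = ln(F/S)/T
ln(1753.95/1714.41) = ln(1.023063) = 0.022801
(r − q) = 0.022801 / (3) = 0.007600
q = r − ln(F/S)/T = 0.0204 − 0.007600 = 0.012800
q = 1.28%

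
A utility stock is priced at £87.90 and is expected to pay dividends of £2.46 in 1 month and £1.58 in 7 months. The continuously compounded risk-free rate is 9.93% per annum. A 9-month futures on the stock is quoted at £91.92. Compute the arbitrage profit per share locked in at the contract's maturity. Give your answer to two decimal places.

£1.46 per share

PV(dividends) I = 2.46·e^(−0.0993·1/12) + 1.58·e^(−0.0993·7/12) = 3.9308
Fair futures F* = (S − I)·e^(rT) = (87.90 − 3.9308)·e^0.074475 = 83.9692 × 1.077318 = 90.4615
Market £91.92 > fair 90.4615: forward overpriced → cash-and-carry (borrow at r, buy the stock and collect the dividends, short the forward).
Profit at T = |F_mkt − F*| = |91.92 − 90.4615| = £1.46 per share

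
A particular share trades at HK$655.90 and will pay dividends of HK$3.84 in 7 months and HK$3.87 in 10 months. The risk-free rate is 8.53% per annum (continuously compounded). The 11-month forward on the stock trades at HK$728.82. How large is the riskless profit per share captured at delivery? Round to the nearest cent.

HK$27.42 per share

PV(dividends) I = 3.84·e^(−0.0853·7/12) + 3.87·e^(−0.0853·10/12) = 7.2581
Fair forward F* = (S − I)·e^(rT) = (655.90 − 7.2581)·e^0.078192 = 648.6419 × 1.081330 = 701.3959
Market HK$728.82 > fair 701.3959: forward overpriced → cash-and-carry (borrow at r, buy the stock and collect the dividends, short the forward).
Profit at T = |F_mkt − F*| = |728.82 − 701.3959| = HK$27.42 per share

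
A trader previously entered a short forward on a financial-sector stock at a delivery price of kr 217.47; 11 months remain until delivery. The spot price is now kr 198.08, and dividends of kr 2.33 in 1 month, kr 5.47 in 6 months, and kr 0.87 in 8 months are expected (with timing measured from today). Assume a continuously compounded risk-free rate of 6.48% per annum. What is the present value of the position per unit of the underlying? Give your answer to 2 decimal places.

kr 15.29

PV(remaining dividends) I = 2.33·e^(−0.0648·1/12) + 5.47·e^(−0.0648·6/12) + 0.87·e^(−0.0648·8/12) = 8.4463
Current forward F = (S − I)·e^(rT) = (198.08 − 8.4463)·e^(0.0648·11/12) = 189.6337 × 1.061200 = 201.2393
Value (long) = (F − K)·e^(−rT) = (201.2393 − 217.47) × 0.942330 = -15.2947
Short position value = −(long value) = kr 15.29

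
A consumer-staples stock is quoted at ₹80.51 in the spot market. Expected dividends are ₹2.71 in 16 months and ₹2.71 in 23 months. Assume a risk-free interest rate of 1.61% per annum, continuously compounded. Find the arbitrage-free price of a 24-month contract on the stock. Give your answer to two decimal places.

₹77.69

PV(dividends) I = 2.71·e^(−0.0161·16/12) + 2.71·e^(−0.0161·23/12)
I = 2.6524 + 2.6277 = 5.2801
F = (S − I)·e^(rT) = (80.51 − 5.2801) · e^(0.0161·24/12)
= 75.2299 · e^0.032200 = 75.2299 × 1.032724 = ₹77.69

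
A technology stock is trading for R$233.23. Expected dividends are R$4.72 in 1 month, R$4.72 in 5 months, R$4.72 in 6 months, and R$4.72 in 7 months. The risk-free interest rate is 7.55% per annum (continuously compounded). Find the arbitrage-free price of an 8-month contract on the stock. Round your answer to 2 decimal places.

PV(dividends) I = 4.72·e^(−0.0755·1/12) + 4.72·e^(−0.0755·5/12) + 4.72·e^(−0.0755·6/12) + 4.72·e^(−0.0755·7/12)
I = 4.6904 + 4.5738 + 4.5451 + 4.5166 = 18.3259
F = (S − I)·e^(rT) = (233.23 − 18.3259) · e^(0.0755·8/12)
= 214.9041 · e^0.050333 = 214.9041 × 1.051621 = R$226.00

R$226.00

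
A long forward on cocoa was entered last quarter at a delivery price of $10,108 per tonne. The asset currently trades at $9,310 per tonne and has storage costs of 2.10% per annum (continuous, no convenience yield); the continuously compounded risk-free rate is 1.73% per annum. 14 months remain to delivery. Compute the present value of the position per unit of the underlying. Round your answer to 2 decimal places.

-$365.12 per tonne

Current fair forward for the remaining 14 months: F = S·e^((r + u)·T), (r + u) = 0.0173 + 0.0210 = 0.0383
F = 9310 · e^(0.0383 × 14/12) = 9310 × 1.04569667 = 9735.4360
Value of long forward = (F − K)·e^(−rT) = (9735.4360 − 10108) · e^(−0.0173·14/12)
= -372.5640 × 0.98001899 = -365.12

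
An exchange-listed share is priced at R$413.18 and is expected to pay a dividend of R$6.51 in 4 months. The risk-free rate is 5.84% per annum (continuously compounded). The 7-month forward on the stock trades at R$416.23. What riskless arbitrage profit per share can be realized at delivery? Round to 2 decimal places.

PV(dividends) I = 6.51·e^(−0.0584·4/12) = 6.3845
Fair forward F* = (S − I)·e^(rT) = (413.18 − 6.3845)·e^0.034067 = 406.7955 × 1.034654 = 420.8926
Market R$416.23 < fair 420.8926: forward underpriced → reverse cash-and-carry (short the stock, invest proceeds at r, pay the dividends, go long the forward).
Profit at T = |F_mkt − F*| = |416.23 − 420.8926| = R$4.66 per share

R$4.66 per share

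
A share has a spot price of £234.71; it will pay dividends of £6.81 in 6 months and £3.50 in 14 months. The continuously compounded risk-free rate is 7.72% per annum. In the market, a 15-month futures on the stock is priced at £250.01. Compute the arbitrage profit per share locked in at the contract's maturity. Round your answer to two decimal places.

PV(dividends) I = 6.81·e^(−0.0772·6/12) + 3.50·e^(−0.0772·14/12) = 9.7507
Fair futures F* = (S − I)·e^(rT) = (234.71 − 9.7507)·e^0.096500 = 224.9593 × 1.101310 = 247.7499
Market £250.01 > fair 247.7499: forward overpriced → cash-and-carry (borrow at r, buy the stock and collect the dividends, short the forward).
Profit at T = |F_mkt − F*| = |250.01 − 247.7499| = £2.26 per share

£2.26 per share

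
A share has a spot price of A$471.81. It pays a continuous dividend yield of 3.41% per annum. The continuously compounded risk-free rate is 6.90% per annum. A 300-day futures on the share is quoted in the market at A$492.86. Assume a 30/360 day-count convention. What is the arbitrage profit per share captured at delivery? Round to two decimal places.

A$7.13 per share

Fair futures: F* = S·e^(carry·T), with carry = (r − q) = 0.0690 − 0.0341 = 0.0349
F* = 471.81 · e^(0.0349 × 300/360) = 471.81 · e^0.029083 = 471.81 × 1.029510 = A$485.7331
Market A$492.86 > fair A$485.7331: forward overpriced → cash-and-carry (buy spot, short the forward).
At maturity, profit = |F_mkt − F*| = |492.86 − 485.7331| = A$7.13 per share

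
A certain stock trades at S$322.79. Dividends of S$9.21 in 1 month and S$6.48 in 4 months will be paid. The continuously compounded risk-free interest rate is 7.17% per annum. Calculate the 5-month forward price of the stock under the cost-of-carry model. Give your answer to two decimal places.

PV(dividends) I = 9.21·e^(−0.0717·1/12) + 6.48·e^(−0.0717·4/12)
I = 9.1551 + 6.3270 = 15.4821
F = (S − I)·e^(rT) = (322.79 − 15.4821) · e^(0.0717·5/12)
= 307.3079 · e^0.029875 = 307.3079 × 1.030326 = S$316.63

S$316.63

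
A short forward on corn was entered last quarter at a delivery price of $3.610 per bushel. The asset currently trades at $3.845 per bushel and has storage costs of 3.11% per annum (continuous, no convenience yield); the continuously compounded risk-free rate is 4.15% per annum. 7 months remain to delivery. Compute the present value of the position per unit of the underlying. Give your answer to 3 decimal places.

-$0.392 per bushel

Current fair forward for the remaining 7 months: F = S·e^((r + u)·T), (r + u) = 0.0415 + 0.0311 = 0.0726
F = 3.845 · e^(0.0726 × 7/12) = 3.845 × 1.043260 = 4.0113
Value of long forward = (F − K)·e^(−rT) = (4.0113 − 3.610) · e^(−0.0415·7/12)
= 0.4013 × 0.976082 = 0.392
Short position value = −(long value) = -$0.392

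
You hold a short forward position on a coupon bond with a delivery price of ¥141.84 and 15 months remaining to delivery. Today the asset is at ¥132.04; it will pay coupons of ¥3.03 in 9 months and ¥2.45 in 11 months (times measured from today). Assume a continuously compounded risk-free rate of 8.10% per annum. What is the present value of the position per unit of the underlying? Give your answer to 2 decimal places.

¥1.27

PV(remaining coupons) I = 3.03·e^(−0.0810·9/12) + 2.45·e^(−0.0810·11/12) = 5.1261
Current forward F = (S − I)·e^(rT) = (132.04 − 5.1261)·e^(0.0810·15/12) = 126.9139 × 1.106553 = 140.4370
Value (long) = (F − K)·e^(−rT) = (140.4370 − 141.84) × 0.903707 = -1.2679
Short position value = −(long value) = ¥1.27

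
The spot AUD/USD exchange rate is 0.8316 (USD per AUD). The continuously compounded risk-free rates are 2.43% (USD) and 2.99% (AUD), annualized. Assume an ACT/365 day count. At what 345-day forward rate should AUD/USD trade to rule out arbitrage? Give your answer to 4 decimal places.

0.8272

F = S·e^((r_USD − r_AUD)T) = 0.8316 · e^((0.0243 − 0.0299) × 345/365)
= 0.8316 · e^-0.005293 = 0.8316 × 0.994721
F = 0.8272 USD per AUD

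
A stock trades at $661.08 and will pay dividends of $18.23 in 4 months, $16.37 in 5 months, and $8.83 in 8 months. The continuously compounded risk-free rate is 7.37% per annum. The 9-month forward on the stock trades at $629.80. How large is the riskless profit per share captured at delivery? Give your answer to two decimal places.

$24.39 per share

PV(dividends) I = 18.23·e^(−0.0737·4/12) + 16.37·e^(−0.0737·5/12) + 8.83·e^(−0.0737·8/12) = 42.0692
Fair forward F* = (S − I)·e^(rT) = (661.08 − 42.0692)·e^0.055275 = 619.0108 × 1.056831 = 654.1898
Market $629.80 < fair 654.1898: forward underpriced → reverse cash-and-carry (short the stock, invest proceeds at r, pay the dividends, go long the forward).
Profit at T = |F_mkt − F*| = |629.80 − 654.1898| = $24.39 per share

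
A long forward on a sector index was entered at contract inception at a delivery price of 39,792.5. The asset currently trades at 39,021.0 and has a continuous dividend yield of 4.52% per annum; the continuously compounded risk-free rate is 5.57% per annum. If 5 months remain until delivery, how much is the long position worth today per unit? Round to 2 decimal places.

-586.64

Current fair forward for the remaining 5 months: F = S·e^((r − q)·T), (r − q) = 0.0557 − 0.0452 = 0.0105
F = 39021.0 · e^(0.0105 × 5/12) = 39021.0 × 1.00438458 = 39192.0907
Value of long forward = (F − K)·e^(−rT) = (39192.0907 − 39792.5) · e^(−0.0557·5/12)
= -600.4093 × 0.97705891 = -586.64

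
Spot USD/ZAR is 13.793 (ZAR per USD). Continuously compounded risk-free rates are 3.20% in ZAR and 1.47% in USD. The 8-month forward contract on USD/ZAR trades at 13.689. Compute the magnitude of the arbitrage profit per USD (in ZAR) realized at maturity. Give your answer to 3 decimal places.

Fair forward: F* = S·e^(carry·T), with carry = (r_ZAR − r_USD) = 0.0320 − 0.0147 = 0.0173
F* = 13.793 · e^(0.0173 × 8/12) = 13.793 · e^0.011533 = 13.793 × 1.011600 = 13.9530
Market 13.689 < fair 13.9530: forward underpriced → reverse cash-and-carry (short spot, go long the forward).
At maturity, profit = |F_mkt − F*| = |13.689 − 13.9530| = 0.264 per USD (in ZAR)

0.264 per USD (in ZAR)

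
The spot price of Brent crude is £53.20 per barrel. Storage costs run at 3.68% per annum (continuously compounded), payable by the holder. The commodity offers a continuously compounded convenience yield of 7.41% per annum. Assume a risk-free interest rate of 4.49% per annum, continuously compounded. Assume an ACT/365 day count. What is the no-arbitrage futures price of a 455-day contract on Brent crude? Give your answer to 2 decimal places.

Net carry = r + u − y = 0.0449 + 0.0368 − 0.0741 = 0.0076
F = S·e^((r+u−y)T) = 53.20 · e^(0.0076 × 455/365) = 53.20 · e^0.009474
= 53.20 × 1.009519 = £53.71 per barrel

£53.71 per barrel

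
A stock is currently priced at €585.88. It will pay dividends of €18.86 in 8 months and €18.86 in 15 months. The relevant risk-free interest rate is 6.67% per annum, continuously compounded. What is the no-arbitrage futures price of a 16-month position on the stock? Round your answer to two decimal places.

€601.69

PV(dividends) I = 18.86·e^(−0.0667·8/12) + 18.86·e^(−0.0667·15/12)
I = 18.0397 + 17.3513 = 35.3910
F = (S − I)·e^(rT) = (585.88 − 35.3910) · e^(0.0667·16/12)
= 550.4890 · e^0.088933 = 550.4890 × 1.093007 = €601.69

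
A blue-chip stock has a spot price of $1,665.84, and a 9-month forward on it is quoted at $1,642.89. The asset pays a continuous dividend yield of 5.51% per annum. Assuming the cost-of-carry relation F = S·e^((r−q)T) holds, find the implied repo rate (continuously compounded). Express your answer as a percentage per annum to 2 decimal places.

3.66%

From F = S·e^((r−q)T): (r − q) = ln(F/S)/T
ln(1642.89/1665.84) = ln(0.986223) = -0.013873
(r − q) = -0.013873 / (9/12) = -0.018497
r = ln(F/S)/T + q = -0.018497 + 0.0551 = 0.036603
r = 3.66%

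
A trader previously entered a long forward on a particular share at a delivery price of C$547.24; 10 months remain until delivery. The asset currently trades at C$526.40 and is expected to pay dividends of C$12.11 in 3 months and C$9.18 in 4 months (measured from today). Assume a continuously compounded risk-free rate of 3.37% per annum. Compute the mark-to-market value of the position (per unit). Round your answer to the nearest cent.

-C$26.77

PV(remaining dividends) I = 12.11·e^(−0.0337·3/12) + 9.18·e^(−0.0337·4/12) = 21.0859
Current forward F = (S − I)·e^(rT) = (526.40 − 21.0859)·e^(0.0337·10/12) = 505.3141 × 1.028481 = 519.7060
Value (long) = (F − K)·e^(−rT) = (519.7060 − 547.24) × 0.972307 = -26.7715
Value = -C$26.77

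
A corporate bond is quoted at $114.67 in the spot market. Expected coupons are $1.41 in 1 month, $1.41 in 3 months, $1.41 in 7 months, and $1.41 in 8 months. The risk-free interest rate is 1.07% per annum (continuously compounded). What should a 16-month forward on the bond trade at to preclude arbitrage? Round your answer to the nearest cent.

PV(coupons) I = 1.41·e^(−0.0107·1/12) + 1.41·e^(−0.0107·3/12) + 1.41·e^(−0.0107·7/12) + 1.41·e^(−0.0107·8/12)
I = 1.4087 + 1.4062 + 1.4012 + 1.4000 = 5.6161
F = (S − I)·e^(rT) = (114.67 − 5.6161) · e^(0.0107·16/12)
= 109.0539 · e^0.014267 = 109.0539 × 1.014369 = $110.62

$110.62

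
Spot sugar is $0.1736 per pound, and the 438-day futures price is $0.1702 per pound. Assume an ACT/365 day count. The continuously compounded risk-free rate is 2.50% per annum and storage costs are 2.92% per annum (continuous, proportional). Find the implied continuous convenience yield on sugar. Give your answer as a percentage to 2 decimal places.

F = S·e^((r+u−y)T) ⇒ (r+u−y) = ln(F/S)/T
ln(0.1702/0.1736) = -0.019780; /T ⇒ -0.016483
y = r + u − ln(F/S)/T = 0.0250 + 0.0292 + 0.016483 = 0.070683
y = 7.07%

7.07%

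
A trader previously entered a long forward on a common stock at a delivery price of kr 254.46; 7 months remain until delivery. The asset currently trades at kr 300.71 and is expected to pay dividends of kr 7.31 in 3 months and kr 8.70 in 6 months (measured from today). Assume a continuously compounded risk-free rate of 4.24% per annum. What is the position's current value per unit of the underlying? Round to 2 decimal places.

kr 36.72

PV(remaining dividends) I = 7.31·e^(−0.0424·3/12) + 8.70·e^(−0.0424·6/12) = 15.7504
Current forward F = (S − I)·e^(rT) = (300.71 − 15.7504)·e^(0.0424·7/12) = 284.9596 × 1.025042 = 292.0956
Value (long) = (F − K)·e^(−rT) = (292.0956 − 254.46) × 0.975570 = 36.7162
Value = kr 36.72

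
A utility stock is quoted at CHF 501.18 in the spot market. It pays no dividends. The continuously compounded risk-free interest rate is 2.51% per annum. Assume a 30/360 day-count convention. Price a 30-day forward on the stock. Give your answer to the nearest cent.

CHF 502.23

F = S·e^(rT) = 501.18 · e^(0.0251 × 30/360)
= 501.18 · e^0.002092 = 501.18 × 1.002094
F = CHF 502.23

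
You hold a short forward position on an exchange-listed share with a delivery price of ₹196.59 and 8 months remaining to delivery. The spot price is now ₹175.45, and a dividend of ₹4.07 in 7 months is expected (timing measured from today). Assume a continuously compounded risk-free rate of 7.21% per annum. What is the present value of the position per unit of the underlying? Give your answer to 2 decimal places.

₹15.82

PV(remaining dividends) I = 4.07·e^(−0.0721·7/12) = 3.9024
Current forward F = (S − I)·e^(rT) = (175.45 − 3.9024)·e^(0.0721·8/12) = 171.5476 × 1.049241 = 179.9948
Value (long) = (F − K)·e^(−rT) = (179.9948 − 196.59) × 0.953070 = -15.8164
Short position value = −(long value) = ₹15.82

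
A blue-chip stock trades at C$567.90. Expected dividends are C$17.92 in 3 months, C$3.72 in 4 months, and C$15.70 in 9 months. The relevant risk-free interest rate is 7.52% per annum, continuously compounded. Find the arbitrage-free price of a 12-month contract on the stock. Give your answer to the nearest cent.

PV(dividends) I = 17.92·e^(−0.0752·3/12) + 3.72·e^(−0.0752·4/12) + 15.70·e^(−0.0752·9/12)
I = 17.5863 + 3.6279 + 14.8390 = 36.0532
F = (S − I)·e^(rT) = (567.90 − 36.0532) · e^(0.0752·12/12)
= 531.8468 · e^0.075200 = 531.8468 × 1.078100 = C$573.38

C$573.38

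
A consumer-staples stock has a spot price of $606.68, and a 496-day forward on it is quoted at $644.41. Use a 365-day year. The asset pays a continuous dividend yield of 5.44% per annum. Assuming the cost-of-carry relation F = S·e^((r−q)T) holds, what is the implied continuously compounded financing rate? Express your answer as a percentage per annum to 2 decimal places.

From F = S·e^((r−q)T): (r − q) = ln(F/S)/T
ln(644.41/606.68) = ln(1.062191) = 0.060334
(r − q) = 0.060334 / (496/365) = 0.044399
r = ln(F/S)/T + q = 0.044399 + 0.0544 = 0.098799
r = 9.88%

9.88%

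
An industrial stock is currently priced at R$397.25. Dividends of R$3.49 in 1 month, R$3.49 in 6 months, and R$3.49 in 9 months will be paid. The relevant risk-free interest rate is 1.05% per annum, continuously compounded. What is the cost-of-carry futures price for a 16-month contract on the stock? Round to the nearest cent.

R$392.28

PV(dividends) I = 3.49·e^(−0.0105·1/12) + 3.49·e^(−0.0105·6/12) + 3.49·e^(−0.0105·9/12)
I = 3.4869 + 3.4717 + 3.4626 = 10.4212
F = (S − I)·e^(rT) = (397.25 − 10.4212) · e^(0.0105·16/12)
= 386.8288 · e^0.014000 = 386.8288 × 1.014098 = R$392.28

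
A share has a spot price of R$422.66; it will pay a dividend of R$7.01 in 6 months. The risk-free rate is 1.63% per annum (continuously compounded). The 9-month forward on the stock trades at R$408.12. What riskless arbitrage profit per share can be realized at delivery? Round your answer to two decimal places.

R$12.70 per share

PV(dividends) I = 7.01·e^(−0.0163·6/12) = 6.9531
Fair forward F* = (S − I)·e^(rT) = (422.66 − 6.9531)·e^0.012225 = 415.7069 × 1.012300 = 420.8201
Market R$408.12 < fair 420.8201: forward underpriced → reverse cash-and-carry (short the stock, invest proceeds at r, pay the dividends, go long the forward).
Profit at T = |F_mkt − F*| = |408.12 − 420.8201| = R$12.70 per share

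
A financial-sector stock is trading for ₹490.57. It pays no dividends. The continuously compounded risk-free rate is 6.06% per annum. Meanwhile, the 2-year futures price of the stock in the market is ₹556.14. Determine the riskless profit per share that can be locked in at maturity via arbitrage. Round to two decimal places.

₹2.36 per share

Fair futures: F* = S·e^(carry·T), with carry = r = 0.0606
F* = 490.57 · e^(0.0606 × 2) = 490.57 · e^0.121200 = 490.57 × 1.128851 = ₹553.7804
Market ₹556.14 > fair ₹553.7804: forward overpriced → cash-and-carry (buy spot, short the forward).
At maturity, profit = |F_mkt − F*| = |556.14 − 553.7804| = ₹2.36 per share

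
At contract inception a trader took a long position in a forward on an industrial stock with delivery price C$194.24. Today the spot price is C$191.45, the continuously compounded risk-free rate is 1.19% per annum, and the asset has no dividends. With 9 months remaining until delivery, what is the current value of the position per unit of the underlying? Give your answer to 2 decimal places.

-C$1.06

Current fair forward for the remaining 9 months: F = S·e^(r·T), r = 0.0119
F = 191.45 · e^(0.0119 × 9/12) = 191.45 × 1.008965 = 193.1663
Value of long forward = (F − K)·e^(−rT) = (193.1663 − 194.24) · e^(−0.0119·9/12)
= -1.0737 × 0.991115 = -1.06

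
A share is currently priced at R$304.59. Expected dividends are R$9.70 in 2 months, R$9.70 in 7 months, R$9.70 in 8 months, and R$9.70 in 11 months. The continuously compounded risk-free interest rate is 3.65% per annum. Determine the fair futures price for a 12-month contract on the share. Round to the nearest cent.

R$276.52

PV(dividends) I = 9.70·e^(−0.0365·2/12) + 9.70·e^(−0.0365·7/12) + 9.70·e^(−0.0365·8/12) + 9.70·e^(−0.0365·11/12)
I = 9.6412 + 9.4957 + 9.4668 + 9.3808 = 37.9845
F = (S − I)·e^(rT) = (304.59 − 37.9845) · e^(0.0365·12/12)
= 266.6055 · e^0.036500 = 266.6055 × 1.037174 = R$276.52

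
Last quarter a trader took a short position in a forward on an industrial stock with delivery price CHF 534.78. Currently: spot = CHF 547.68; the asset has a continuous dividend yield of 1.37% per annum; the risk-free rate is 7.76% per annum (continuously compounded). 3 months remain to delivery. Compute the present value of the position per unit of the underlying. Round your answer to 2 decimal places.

Current fair forward for the remaining 3 months: F = S·e^((r − q)·T), (r − q) = 0.0776 − 0.0137 = 0.0639
F = 547.68 · e^(0.0639 × 3/12) = 547.68 × 1.016103 = 556.4993
Value of long forward = (F − K)·e^(−rT) = (556.4993 − 534.78) · e^(−0.0776·3/12)
= 21.7193 × 0.980787 = 21.30
Short position value = −(long value) = -CHF 21.30

-CHF 21.30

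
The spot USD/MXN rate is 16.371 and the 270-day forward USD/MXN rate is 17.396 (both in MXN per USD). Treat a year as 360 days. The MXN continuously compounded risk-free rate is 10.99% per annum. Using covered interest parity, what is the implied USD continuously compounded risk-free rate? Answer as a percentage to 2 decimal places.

F = S·e^((r_MXN − r_USD)T) ⇒ r_USD = r_MXN − ln(F/S)/T
ln(17.396/16.371) = 0.060729; /(270/360) = 0.080972
r_USD = 0.1099 − 0.080972 = 0.028928
r_USD = 2.89%

2.89%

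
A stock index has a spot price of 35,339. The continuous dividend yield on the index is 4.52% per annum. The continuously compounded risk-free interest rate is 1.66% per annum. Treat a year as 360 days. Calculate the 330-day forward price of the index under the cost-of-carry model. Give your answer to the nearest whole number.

F = S·e^((r − q)T) = 35339 · e^((0.0166 − 0.0452) × 330/360)
= 35339 · e^-0.026217 = 35339 × 0.974124
F = 34,425

34,425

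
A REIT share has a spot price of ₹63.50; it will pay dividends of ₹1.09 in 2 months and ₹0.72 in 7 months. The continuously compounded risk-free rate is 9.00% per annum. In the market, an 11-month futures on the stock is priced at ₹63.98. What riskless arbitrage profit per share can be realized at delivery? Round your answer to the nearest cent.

PV(dividends) I = 1.09·e^(−0.0900·2/12) + 0.72·e^(−0.0900·7/12) = 1.7569
Fair futures F* = (S − I)·e^(rT) = (63.50 − 1.7569)·e^0.082500 = 61.7431 × 1.085999 = 67.0529
Market ₹63.98 < fair 67.0529: forward underpriced → reverse cash-and-carry (short the stock, invest proceeds at r, pay the dividends, go long the forward).
Profit at T = |F_mkt − F*| = |63.98 − 67.0529| = ₹3.07 per share

₹3.07 per share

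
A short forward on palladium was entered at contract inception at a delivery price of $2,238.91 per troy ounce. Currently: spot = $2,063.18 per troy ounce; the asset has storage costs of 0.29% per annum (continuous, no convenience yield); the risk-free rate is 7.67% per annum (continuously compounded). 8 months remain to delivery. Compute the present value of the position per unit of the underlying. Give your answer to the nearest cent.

$60.13 per troy ounce

Current fair forward for the remaining 8 months: F = S·e^((r + u)·T), (r + u) = 0.0767 + 0.0029 = 0.0796
F = 2063.18 · e^(0.0796 × 8/12) = 2063.18 × 1.05449994 = 2175.6232
Value of long forward = (F − K)·e^(−rT) = (2175.6232 − 2238.91) · e^(−0.0767·8/12)
= -63.2868 × 0.95015198 = -60.13
Short position value = −(long value) = $60.13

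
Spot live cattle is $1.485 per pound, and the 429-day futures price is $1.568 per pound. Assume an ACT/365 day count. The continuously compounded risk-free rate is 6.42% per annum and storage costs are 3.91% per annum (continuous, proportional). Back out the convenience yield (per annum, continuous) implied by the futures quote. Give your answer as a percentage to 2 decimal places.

F = S·e^((r+u−y)T) ⇒ (r+u−y) = ln(F/S)/T
ln(1.568/1.485) = 0.054386; /T ⇒ 0.046272
y = r + u − ln(F/S)/T = 0.0642 + 0.0391 − 0.046272 = 0.057028
y = 5.70%

5.70%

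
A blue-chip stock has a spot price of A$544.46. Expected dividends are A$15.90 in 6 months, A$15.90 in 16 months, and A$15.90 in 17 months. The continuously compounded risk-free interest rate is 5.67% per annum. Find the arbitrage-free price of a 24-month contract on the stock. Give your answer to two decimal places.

A$559.58

PV(dividends) I = 15.90·e^(−0.0567·6/12) + 15.90·e^(−0.0567·16/12) + 15.90·e^(−0.0567·17/12)
I = 15.4556 + 14.7423 + 14.6728 = 44.8707
F = (S − I)·e^(rT) = (544.46 − 44.8707) · e^(0.0567·24/12)
= 499.5893 · e^0.113400 = 499.5893 × 1.120080 = A$559.58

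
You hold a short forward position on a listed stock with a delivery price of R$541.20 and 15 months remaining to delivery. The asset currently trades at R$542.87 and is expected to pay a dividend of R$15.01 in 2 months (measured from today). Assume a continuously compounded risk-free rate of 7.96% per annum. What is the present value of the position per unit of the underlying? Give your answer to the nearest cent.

PV(remaining dividends) I = 15.01·e^(−0.0796·2/12) = 14.8122
Current forward F = (S − I)·e^(rT) = (542.87 − 14.8122)·e^(0.0796·15/12) = 528.0578 × 1.104618 = 583.3022
Value (long) = (F − K)·e^(−rT) = (583.3022 − 541.20) × 0.905290 = 38.1147
Short position value = −(long value) = -R$38.11

-R$38.11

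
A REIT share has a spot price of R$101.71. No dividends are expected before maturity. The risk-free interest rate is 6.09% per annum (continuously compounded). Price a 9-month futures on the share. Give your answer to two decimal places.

R$106.46

F = S·e^(rT) = 101.71 · e^(0.0609 × 9/12)
= 101.71 · e^0.045675 = 101.71 × 1.046734
F = R$106.46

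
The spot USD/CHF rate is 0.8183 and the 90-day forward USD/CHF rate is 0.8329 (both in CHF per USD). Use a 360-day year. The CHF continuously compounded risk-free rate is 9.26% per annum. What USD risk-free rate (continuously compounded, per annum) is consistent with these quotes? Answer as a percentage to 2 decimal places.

F = S·e^((r_CHF − r_USD)T) ⇒ r_USD = r_CHF − ln(F/S)/T
ln(0.8329/0.8183) = 0.017685; /(90/360) = 0.070740
r_USD = 0.0926 − 0.070740 = 0.021860
r_USD = 2.19%

2.19%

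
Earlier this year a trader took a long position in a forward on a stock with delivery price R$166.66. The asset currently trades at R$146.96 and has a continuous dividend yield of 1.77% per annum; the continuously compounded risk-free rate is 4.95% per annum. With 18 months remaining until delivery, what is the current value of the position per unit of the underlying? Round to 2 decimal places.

Current fair forward for the remaining 18 months: F = S·e^((r − q)·T), (r − q) = 0.0495 − 0.0177 = 0.0318
F = 146.96 · e^(0.0318 × 18/12) = 146.96 × 1.048856 = 154.1399
Value of long forward = (F − K)·e^(−rT) = (154.1399 − 166.66) · e^(−0.0495·18/12)
= -12.5201 × 0.928440 = -11.62

-R$11.62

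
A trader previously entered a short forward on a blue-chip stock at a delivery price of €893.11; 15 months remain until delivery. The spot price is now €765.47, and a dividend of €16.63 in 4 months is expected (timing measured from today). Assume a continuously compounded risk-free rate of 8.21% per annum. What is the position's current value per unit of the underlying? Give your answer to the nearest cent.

PV(remaining dividends) I = 16.63·e^(−0.0821·4/12) = 16.1811
Current forward F = (S − I)·e^(rT) = (765.47 − 16.1811)·e^(0.0821·15/12) = 749.2889 × 1.108076 = 830.2690
Value (long) = (F − K)·e^(−rT) = (830.2690 − 893.11) × 0.902465 = -56.7118
Short position value = −(long value) = €56.71

€56.71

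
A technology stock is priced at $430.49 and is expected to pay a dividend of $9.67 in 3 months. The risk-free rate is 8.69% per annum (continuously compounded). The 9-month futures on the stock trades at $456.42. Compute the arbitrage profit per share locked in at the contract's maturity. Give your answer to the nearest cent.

PV(dividends) I = 9.67·e^(−0.0869·3/12) = 9.4622
Fair futures F* = (S − I)·e^(rT) = (430.49 − 9.4622)·e^0.065175 = 421.0278 × 1.067346 = 449.3823
Market $456.42 > fair 449.3823: forward overpriced → cash-and-carry (borrow at r, buy the stock and collect the dividends, short the forward).
Profit at T = |F_mkt − F*| = |456.42 − 449.3823| = $7.04 per share

$7.04 per share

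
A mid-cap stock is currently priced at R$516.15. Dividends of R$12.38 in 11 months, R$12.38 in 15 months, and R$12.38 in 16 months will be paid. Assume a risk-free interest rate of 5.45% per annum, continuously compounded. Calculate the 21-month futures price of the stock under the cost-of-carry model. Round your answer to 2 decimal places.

PV(dividends) I = 12.38·e^(−0.0545·11/12) + 12.38·e^(−0.0545·15/12) + 12.38·e^(−0.0545·16/12)
I = 11.7767 + 11.5647 + 11.5123 = 34.8537
F = (S − I)·e^(rT) = (516.15 − 34.8537) · e^(0.0545·21/12)
= 481.2963 · e^0.095375 = 481.2963 × 1.100071 = R$529.46

R$529.46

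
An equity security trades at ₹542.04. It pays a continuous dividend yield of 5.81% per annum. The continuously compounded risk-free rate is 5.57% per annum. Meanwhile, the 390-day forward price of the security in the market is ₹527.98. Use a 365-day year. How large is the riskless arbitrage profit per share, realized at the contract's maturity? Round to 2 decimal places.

Fair forward: F* = S·e^(carry·T), with carry = (r − q) = 0.0557 − 0.0581 = -0.0024
F* = 542.04 · e^(-0.0024 × 390/365) = 542.04 · e^-0.002564 = 542.04 × 0.997439 = ₹540.6518
Market ₹527.98 < fair ₹540.6518: forward underpriced → reverse cash-and-carry (short spot, go long the forward).
At maturity, profit = |F_mkt − F*| = |527.98 − 540.6518| = ₹12.67 per share

₹12.67 per share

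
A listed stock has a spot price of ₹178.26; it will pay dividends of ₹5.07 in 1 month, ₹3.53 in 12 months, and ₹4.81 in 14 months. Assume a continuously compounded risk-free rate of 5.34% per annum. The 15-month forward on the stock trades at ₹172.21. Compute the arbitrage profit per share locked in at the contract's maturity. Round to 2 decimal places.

₹4.55 per share

PV(dividends) I = 5.07·e^(−0.0534·1/12) + 3.53·e^(−0.0534·12/12) + 4.81·e^(−0.0534·14/12) = 12.9134
Fair forward F* = (S − I)·e^(rT) = (178.26 − 12.9134)·e^0.066750 = 165.3466 × 1.069028 = 176.7601
Market ₹172.21 < fair 176.7601: forward underpriced → reverse cash-and-carry (short the stock, invest proceeds at r, pay the dividends, go long the forward).
Profit at T = |F_mkt − F*| = |172.21 − 176.7601| = ₹4.55 per share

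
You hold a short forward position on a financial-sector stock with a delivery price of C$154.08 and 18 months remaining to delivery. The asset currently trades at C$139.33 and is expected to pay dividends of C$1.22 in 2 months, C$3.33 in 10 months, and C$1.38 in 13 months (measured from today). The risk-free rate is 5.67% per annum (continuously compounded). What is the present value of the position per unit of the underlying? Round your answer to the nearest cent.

PV(remaining dividends) I = 1.22·e^(−0.0567·2/12) + 3.33·e^(−0.0567·10/12) + 1.38·e^(−0.0567·13/12) = 5.6826
Current forward F = (S − I)·e^(rT) = (139.33 − 5.6826)·e^(0.0567·18/12) = 133.6474 × 1.088772 = 145.5115
Value (long) = (F − K)·e^(−rT) = (145.5115 − 154.08) × 0.918466 = -7.8699
Short position value = −(long value) = C$7.87

C$7.87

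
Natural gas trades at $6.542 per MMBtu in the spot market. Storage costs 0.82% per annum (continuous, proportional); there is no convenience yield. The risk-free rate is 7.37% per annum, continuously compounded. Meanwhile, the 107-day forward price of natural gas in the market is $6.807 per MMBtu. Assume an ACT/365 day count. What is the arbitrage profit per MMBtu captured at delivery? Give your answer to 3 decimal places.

Fair forward: F* = S·e^(carry·T), with carry = (r + u) = 0.0737 + 0.0082 = 0.0819
F* = 6.542 · e^(0.0819 × 107/365) = 6.542 · e^0.024009 = 6.542 × 1.024300 = $6.7010
Market $6.807 > fair $6.7010: forward overpriced → cash-and-carry (buy spot, short the forward).
At maturity, profit = |F_mkt − F*| = |6.807 − 6.7010| = $0.106 per MMBtu

$0.106 per MMBtu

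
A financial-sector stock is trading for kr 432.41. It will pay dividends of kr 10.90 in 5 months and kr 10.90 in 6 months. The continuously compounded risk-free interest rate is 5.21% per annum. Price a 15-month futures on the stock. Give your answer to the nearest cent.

kr 438.79

PV(dividends) I = 10.90·e^(−0.0521·5/12) + 10.90·e^(−0.0521·6/12)
I = 10.6659 + 10.6197 = 21.2856
F = (S − I)·e^(rT) = (432.41 − 21.2856) · e^(0.0521·15/12)
= 411.1244 · e^0.065125 = 411.1244 × 1.067292 = kr 438.79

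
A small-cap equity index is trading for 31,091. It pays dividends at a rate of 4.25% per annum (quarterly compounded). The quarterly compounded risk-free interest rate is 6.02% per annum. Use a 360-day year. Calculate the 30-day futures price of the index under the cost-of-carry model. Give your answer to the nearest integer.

31,136

F = S · (1+r/4)^(4T) / (1+q/4)^(4T)
= 31091 × 1.004992 / 1.003529 = 31091 × 1.001458
F = 31,136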